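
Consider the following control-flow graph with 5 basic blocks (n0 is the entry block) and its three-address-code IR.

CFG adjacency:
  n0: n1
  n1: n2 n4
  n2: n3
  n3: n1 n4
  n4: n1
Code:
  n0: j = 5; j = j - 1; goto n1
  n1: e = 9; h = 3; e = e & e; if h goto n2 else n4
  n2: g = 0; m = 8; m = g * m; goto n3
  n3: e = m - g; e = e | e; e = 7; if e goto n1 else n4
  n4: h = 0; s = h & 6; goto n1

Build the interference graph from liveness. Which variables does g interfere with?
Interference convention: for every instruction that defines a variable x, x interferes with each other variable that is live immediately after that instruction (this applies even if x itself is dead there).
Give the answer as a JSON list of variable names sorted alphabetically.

Per-block:
  n0: {j} / ∅
  n1: {e,h} / ∅
  n2: {g,m} / ∅
  n3: {e} / {g,m}
  n4: {h,s} / ∅

Backward fixpoint:
  n0: in=∅ out=∅
  n1: in=∅ out=∅
  n2: in=∅ out={g,m}
  n3: in={g,m} out=∅
  n4: in=∅ out=∅

Interfere edges:
  e↔{h}
  g↔{m}
  h↔{e}
  j↔∅
  m↔{g}
  s↔∅

N(g) = ["m"]

Answer: ["m"]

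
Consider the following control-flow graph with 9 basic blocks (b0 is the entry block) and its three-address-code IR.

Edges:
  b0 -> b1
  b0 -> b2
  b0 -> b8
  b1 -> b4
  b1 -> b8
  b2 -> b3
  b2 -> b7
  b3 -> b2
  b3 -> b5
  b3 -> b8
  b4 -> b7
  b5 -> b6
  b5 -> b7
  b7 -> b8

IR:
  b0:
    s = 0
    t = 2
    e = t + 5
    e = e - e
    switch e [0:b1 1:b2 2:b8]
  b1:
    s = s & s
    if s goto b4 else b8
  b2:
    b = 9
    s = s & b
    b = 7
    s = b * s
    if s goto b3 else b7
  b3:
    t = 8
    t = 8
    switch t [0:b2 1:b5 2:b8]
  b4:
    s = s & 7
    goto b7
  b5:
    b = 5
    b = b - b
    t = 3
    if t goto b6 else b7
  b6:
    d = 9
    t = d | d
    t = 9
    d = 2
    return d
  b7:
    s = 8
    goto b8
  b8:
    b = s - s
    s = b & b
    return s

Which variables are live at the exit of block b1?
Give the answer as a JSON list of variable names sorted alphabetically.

Answer: ["s"]

Analysis:
Per-block:
  b0: def={e,s,t} ue=∅
  b1: def={s} ue={s}
  b2: def={b,s} ue={s}
  b3: def={t} ue=∅
  b4: def={s} ue={s}
  b5: def={b,t} ue=∅
  b6: def={d,t} ue=∅
  b7: def={s} ue=∅
  b8: def={b,s} ue={s}

Live sets:
  b0 li=∅ lo={s}
  b1 li={s} lo={s}
  b2 li={s} lo={s}
  b3 li={s} lo={s}
  b4 li={s} lo=∅
  b5 li=∅ lo=∅
  b6 li=∅ lo=∅
  b7 li=∅ lo={s}
  b8 li={s} lo=∅

live-out(b1) = ["s"]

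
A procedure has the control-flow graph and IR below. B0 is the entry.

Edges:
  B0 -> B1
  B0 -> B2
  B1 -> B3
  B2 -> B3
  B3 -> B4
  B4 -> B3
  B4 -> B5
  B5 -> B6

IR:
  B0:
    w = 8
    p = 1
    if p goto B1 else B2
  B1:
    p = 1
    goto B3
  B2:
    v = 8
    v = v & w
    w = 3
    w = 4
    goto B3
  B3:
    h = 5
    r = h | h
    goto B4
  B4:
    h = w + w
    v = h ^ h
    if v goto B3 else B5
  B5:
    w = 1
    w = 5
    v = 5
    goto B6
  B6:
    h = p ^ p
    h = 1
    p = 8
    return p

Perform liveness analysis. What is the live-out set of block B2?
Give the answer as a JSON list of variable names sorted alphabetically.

def/use:
  B0 def {p,w} use ∅
  B1 def {p} use ∅
  B2 def {v,w} use {w}
  B3 def {h,r} use ∅
  B4 def {h,v} use {w}
  B5 def {v,w} use ∅
  B6 def {h,p} use {p}

Backward fixpoint:
  B0: in=∅ out={p,w}
  B1: in={w} out={p,w}
  B2: in={p,w} out={p,w}
  B3: in={p,w} out={p,w}
  B4: in={p,w} out={p,w}
  B5: in={p} out={p}
  B6: in={p} out=∅

live-out(B2) = ["p", "w"]

Answer: ["p", "w"]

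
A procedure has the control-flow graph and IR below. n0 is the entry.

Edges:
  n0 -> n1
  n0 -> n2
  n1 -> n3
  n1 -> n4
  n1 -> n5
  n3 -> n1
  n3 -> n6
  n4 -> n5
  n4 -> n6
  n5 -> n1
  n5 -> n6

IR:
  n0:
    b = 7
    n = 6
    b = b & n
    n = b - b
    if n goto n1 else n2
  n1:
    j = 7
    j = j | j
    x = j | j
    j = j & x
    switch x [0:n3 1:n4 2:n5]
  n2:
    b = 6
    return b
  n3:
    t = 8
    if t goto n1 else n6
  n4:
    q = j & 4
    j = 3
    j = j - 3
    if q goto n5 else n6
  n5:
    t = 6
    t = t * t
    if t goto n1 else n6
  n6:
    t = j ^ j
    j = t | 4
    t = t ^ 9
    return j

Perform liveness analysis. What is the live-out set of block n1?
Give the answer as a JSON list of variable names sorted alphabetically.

Answer: ["j"]

Derivation:
def/use:
  n0 def {b,n} use ∅
  n1 def {j,x} use ∅
  n2 def {b} use ∅
  n3 def {t} use ∅
  n4 def {j,q} use {j}
  n5 def {t} use ∅
  n6 def {j,t} use {j}

Liveness:
  n0 li=∅ lo=∅
  n1 li=∅ lo={j}
  n2 li=∅ lo=∅
  n3 li={j} lo={j}
  n4 li={j} lo={j}
  n5 li={j} lo={j}
  n6 li={j} lo=∅

live-out(n1) = ["j"]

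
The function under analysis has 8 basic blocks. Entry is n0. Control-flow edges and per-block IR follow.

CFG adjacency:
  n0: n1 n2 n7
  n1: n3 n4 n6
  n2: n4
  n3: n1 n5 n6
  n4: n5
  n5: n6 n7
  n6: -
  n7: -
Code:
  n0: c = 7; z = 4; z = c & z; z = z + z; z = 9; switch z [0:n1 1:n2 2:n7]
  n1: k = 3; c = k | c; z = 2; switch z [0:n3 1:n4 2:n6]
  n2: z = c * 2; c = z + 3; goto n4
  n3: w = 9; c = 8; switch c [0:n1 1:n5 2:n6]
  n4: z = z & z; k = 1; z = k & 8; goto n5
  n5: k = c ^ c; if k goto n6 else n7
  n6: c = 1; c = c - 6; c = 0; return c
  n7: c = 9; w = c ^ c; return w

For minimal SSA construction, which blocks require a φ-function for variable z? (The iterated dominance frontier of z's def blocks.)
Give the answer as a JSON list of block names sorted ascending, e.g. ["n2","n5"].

idom tree: n1←n0 n2←n0 n3←n1 n4←n0 n5←n0 n6←n0 n7←n0
Join-block Dom:
  n1: preds {n0,n3}: {n0} ∩ {n0,n1,n3} = {n0}; idom=n0
  n4: preds {n1,n2}: {n0,n1} ∩ {n0,n2} = {n0}; idom=n0
  n5: preds {n3,n4}: {n0,n1,n3} ∩ {n0,n4} = {n0}; idom=n0
  n6: preds {n1,n3,n5}: {n0,n1} ∩ {n0,n1,n3} ∩ {n0,n5} = {n0}; idom=n0
  n7: preds {n0,n5}: {n0} ∩ {n0,n5} = {n0}; idom=n0

DF walk-up:
  join n1 pred n0: · stop@n0
  join n1 pred n3: n3→n1 stop@n0
  join n4 pred n1: n1 stop@n0
  join n4 pred n2: n2 stop@n0
  join n5 pred n3: n3→n1 stop@n0
  join n5 pred n4: n4 stop@n0
  join n6 pred n1: n1 stop@n0
  join n6 pred n3: n3→n1 stop@n0
  join n6 pred n5: n5 stop@n0
  join n7 pred n0: · stop@n0
  join n7 pred n5: n5 stop@n0
  DF(n0)=∅
  DF(n1)={n1,n4,n5,n6}
  DF(n2)={n4}
  DF(n3)={n1,n5,n6}
  DF(n4)={n5}
  DF(n5)={n6,n7}
  DF(n6)=∅
  DF(n7)=∅

φ for z: defs {n0,n1,n2,n4}
  DF⁺ = {n1,n4,n5,n6,n7}

Answer: ["n1", "n4", "n5", "n6", "n7"]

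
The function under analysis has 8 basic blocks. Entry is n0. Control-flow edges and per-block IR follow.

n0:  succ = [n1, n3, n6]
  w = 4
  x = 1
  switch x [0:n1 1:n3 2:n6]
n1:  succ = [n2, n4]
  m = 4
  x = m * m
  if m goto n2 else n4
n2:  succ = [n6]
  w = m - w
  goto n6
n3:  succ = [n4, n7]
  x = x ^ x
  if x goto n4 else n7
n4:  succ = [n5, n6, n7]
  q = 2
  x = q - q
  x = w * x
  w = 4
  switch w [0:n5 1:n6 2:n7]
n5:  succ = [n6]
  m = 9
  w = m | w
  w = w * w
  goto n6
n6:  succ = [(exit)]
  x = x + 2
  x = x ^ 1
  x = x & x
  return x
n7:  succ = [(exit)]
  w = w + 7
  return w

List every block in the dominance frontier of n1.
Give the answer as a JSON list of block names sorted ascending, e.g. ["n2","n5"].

idom tree: n1←n0 n2←n1 n3←n0 n4←n0 n5←n4 n6←n0 n7←n0
Dom∩ at merges:
  n4: preds {n1,n3}: {n0,n1} ∩ {n0,n3} = {n0}; idom=n0
  n6: preds {n0,n2,n4,n5}: {n0} ∩ {n0,n1,n2} ∩ {n0,n4} ∩ {n0,n4,n5} = {n0}; idom=n0
  n7: preds {n3,n4}: {n0,n3} ∩ {n0,n4} = {n0}; idom=n0

DF walk-up:
  n4←n1: walk n1 to n0
  n4←n3: walk n3 to n0
  n6←n0: walk · to n0
  n6←n2: walk n2→n1 to n0
  n6←n4: walk n4 to n0
  n6←n5: walk n5→n4 to n0
  n7←n3: walk n3 to n0
  n7←n4: walk n4 to n0
  DF(n0)=∅
  DF(n1)={n4,n6}
  DF(n2)={n6}
  DF(n3)={n4,n7}
  DF(n4)={n6,n7}
  DF(n5)={n6}
  DF(n6)=∅
  DF(n7)=∅

DF(n1) = ["n4", "n6"]

Answer: ["n4", "n6"]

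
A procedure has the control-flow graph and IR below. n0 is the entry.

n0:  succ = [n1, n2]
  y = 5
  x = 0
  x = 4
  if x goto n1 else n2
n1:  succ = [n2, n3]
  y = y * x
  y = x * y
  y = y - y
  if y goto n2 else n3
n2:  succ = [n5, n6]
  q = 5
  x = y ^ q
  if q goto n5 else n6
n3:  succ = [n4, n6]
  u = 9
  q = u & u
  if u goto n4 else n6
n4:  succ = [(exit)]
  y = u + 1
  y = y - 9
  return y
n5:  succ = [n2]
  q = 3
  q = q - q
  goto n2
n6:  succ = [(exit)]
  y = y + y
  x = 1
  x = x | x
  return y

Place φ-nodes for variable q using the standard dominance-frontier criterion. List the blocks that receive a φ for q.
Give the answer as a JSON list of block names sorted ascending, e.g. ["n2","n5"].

idom tree: n1←n0 n2←n0 n3←n1 n4←n3 n5←n2 n6←n0
Dom at joins:
  n2: preds {n0,n1,n5}: {n0} ∩ {n0,n1} ∩ {n0,n2,n5} = {n0}; idom=n0
  n6: preds {n2,n3}: {n0,n2} ∩ {n0,n1,n3} = {n0}; idom=n0

Frontier:
  n2←n0: walk · to n0
  n2←n1: walk n1 to n0
  n2←n5: walk n5→n2 to n0
  n6←n2: walk n2 to n0
  n6←n3: walk n3→n1 to n0
  n0 → ∅
  n1 → {n2,n6}
  n2 → {n2,n6}
  n3 → {n6}
  n4 → ∅
  n5 → {n2}
  n6 → ∅

φ for q: defs {n2,n3,n5}
  DF⁺ = {n2,n6}

Answer: ["n2", "n6"]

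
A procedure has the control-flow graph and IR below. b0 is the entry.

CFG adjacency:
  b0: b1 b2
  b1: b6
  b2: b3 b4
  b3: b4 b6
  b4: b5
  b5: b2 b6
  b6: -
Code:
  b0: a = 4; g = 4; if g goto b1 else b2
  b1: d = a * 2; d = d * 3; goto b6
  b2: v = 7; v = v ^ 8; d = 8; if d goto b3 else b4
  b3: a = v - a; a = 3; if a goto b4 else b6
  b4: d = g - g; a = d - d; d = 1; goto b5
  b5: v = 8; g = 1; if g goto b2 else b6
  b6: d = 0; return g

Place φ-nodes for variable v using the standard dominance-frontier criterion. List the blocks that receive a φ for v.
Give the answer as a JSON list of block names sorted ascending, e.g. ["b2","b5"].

idom tree: b1←b0 b2←b0 b3←b2 b4←b2 b5←b4 b6←b0
Dom∩ at merges:
  b2: preds {b0,b5}: {b0} ∩ {b0,b2,b4,b5} = {b0}; idom=b0
  b4: preds {b2,b3}: {b0,b2} ∩ {b0,b2,b3} = {b0,b2}; idom=b2
  b6: preds {b1,b3,b5}: {b0,b1} ∩ {b0,b2,b3} ∩ {b0,b2,b4,b5} = {b0}; idom=b0

Frontier:
  join b2 pred b0: · stop@b0
  join b2 pred b5: b5→b4→b2 stop@b0
  join b4 pred b2: · stop@b2
  join b4 pred b3: b3 stop@b2
  join b6 pred b1: b1 stop@b0
  join b6 pred b3: b3→b2 stop@b0
  join b6 pred b5: b5→b4→b2 stop@b0
  b0: DF=∅
  b1: DF={b6}
  b2: DF={b2,b6}
  b3: DF={b4,b6}
  b4: DF={b2,b6}
  b5: DF={b2,b6}
  b6: DF=∅

φ for v: defs {b2,b5}
  DF⁺ = {b2,b6}

Answer: ["b2", "b6"]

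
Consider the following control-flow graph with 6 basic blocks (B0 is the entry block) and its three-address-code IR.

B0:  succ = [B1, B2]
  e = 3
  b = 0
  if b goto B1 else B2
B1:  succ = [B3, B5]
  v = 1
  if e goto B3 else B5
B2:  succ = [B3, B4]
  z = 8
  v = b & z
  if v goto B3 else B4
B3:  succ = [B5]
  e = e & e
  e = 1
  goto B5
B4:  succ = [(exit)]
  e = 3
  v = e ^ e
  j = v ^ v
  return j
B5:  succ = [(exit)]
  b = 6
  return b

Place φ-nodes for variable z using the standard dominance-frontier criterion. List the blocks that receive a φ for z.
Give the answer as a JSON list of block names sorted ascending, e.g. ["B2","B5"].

Answer: ["B3", "B5"]

Analysis:
idom tree: B1←B0 B2←B0 B3←B0 B4←B2 B5←B0
Join-block Dom:
  B3: preds {B1,B2}: {B0,B1} ∩ {B0,B2} = {B0}; idom=B0
  B5: preds {B1,B3}: {B0,B1} ∩ {B0,B3} = {B0}; idom=B0

Frontier:
  B3←B1: walk B1 to B0
  B3←B2: walk B2 to B0
  B5←B1: walk B1 to B0
  B5←B3: walk B3 to B0
  B0 → ∅
  B1 → {B3,B5}
  B2 → {B3}
  B3 → {B5}
  B4 → ∅
  B5 → ∅

φ for z: defs {B2}
  DF⁺ = {B3,B5}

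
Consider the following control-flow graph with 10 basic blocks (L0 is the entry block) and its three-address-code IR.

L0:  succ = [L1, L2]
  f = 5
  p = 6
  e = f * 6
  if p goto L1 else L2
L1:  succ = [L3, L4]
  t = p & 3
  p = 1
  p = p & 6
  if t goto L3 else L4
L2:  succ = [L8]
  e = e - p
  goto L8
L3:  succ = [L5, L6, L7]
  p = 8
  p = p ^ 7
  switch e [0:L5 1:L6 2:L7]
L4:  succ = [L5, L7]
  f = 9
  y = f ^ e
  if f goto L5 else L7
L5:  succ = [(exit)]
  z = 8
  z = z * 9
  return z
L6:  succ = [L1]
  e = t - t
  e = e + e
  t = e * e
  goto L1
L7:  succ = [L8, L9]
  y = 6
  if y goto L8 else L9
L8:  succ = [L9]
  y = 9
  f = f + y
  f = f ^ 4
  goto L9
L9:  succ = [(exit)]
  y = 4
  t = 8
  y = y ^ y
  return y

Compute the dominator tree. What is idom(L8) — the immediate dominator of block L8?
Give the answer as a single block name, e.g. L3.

Answer: L0

Working:
idom tree: L1←L0 L2←L0 L3←L1 L4←L1 L5←L1 L6←L3 L7←L1 L8←L0 L9←L0
Dom∩ at merges:
  L1: preds {L0,L6}: {L0} ∩ {L0,L1,L3,L6} = {L0}; idom=L0
  L5: preds {L3,L4}: {L0,L1,L3} ∩ {L0,L1,L4} = {L0,L1}; idom=L1
  L7: preds {L3,L4}: {L0,L1,L3} ∩ {L0,L1,L4} = {L0,L1}; idom=L1
  L8: preds {L2,L7}: {L0,L2} ∩ {L0,L1,L7} = {L0}; idom=L0
  L9: preds {L7,L8}: {L0,L1,L7} ∩ {L0,L8} = {L0}; idom=L0

idom(L8) = L0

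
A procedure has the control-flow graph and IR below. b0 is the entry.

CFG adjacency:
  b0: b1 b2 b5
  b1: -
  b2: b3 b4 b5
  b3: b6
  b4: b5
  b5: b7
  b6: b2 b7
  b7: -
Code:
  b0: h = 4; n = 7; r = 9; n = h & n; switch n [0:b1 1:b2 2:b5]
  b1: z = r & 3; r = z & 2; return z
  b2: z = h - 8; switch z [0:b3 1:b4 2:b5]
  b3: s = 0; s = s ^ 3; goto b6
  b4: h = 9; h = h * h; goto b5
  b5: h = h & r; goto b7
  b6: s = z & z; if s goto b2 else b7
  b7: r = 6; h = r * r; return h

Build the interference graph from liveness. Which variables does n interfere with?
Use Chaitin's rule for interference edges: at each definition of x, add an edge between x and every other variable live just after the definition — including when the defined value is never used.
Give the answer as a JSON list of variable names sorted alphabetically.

Answer: ["h", "r"]

Working:
Block summaries:
  b0 def {h,n,r} use ∅
  b1 def {r,z} use {r}
  b2 def {z} use {h}
  b3 def {s} use ∅
  b4 def {h} use ∅
  b5 def {h} use {h,r}
  b6 def {s} use {z}
  b7 def {h,r} use ∅

Live sets:
  live b0: ∅→{h,r}
  live b1: {r}→∅
  live b2: {h,r}→{h,r,z}
  live b3: {h,r,z}→{h,r,z}
  live b4: {r}→{h,r}
  live b5: {h,r}→∅
  live b6: {h,r,z}→{h,r}
  live b7: ∅→∅

Conflict graph:
  h↔{n,r,s,z}
  n↔{h,r}
  r↔{h,n,s,z}
  s↔{h,r,z}
  z↔{h,r,s}

N(n) = ["h", "r"]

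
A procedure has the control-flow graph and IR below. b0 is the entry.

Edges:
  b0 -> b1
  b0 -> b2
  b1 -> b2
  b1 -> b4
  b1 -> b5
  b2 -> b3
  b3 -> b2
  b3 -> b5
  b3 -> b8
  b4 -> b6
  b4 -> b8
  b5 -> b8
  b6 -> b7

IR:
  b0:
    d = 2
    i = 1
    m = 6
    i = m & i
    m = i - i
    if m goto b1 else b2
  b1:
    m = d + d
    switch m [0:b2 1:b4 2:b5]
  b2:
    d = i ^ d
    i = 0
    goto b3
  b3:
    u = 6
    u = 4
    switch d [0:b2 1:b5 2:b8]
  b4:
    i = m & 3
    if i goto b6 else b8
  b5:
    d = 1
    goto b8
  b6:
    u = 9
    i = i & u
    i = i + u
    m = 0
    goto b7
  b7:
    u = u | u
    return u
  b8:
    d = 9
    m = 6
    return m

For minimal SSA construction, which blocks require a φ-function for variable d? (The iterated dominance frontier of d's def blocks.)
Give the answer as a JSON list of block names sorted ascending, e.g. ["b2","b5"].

idom tree: b1←b0 b2←b0 b3←b2 b4←b1 b5←b0 b6←b4 b7←b6 b8←b0
Join-block Dom:
  b2: preds {b0,b1,b3}: {b0} ∩ {b0,b1} ∩ {b0,b2,b3} = {b0}; idom=b0
  b5: preds {b1,b3}: {b0,b1} ∩ {b0,b2,b3} = {b0}; idom=b0
  b8: preds {b3,b4,b5}: {b0,b2,b3} ∩ {b0,b1,b4} ∩ {b0,b5} = {b0}; idom=b0

DF walk-up:
  join b2 pred b0: · stop@b0
  join b2 pred b1: b1 stop@b0
  join b2 pred b3: b3→b2 stop@b0
  join b5 pred b1: b1 stop@b0
  join b5 pred b3: b3→b2 stop@b0
  join b8 pred b3: b3→b2 stop@b0
  join b8 pred b4: b4→b1 stop@b0
  join b8 pred b5: b5 stop@b0
  b0 → ∅
  b1 → {b2,b5,b8}
  b2 → {b2,b5,b8}
  b3 → {b2,b5,b8}
  b4 → {b8}
  b5 → {b8}
  b6 → ∅
  b7 → ∅
  b8 → ∅

φ for d: defs {b0,b2,b5,b8}
  DF⁺ = {b2,b5,b8}

Answer: ["b2", "b5", "b8"]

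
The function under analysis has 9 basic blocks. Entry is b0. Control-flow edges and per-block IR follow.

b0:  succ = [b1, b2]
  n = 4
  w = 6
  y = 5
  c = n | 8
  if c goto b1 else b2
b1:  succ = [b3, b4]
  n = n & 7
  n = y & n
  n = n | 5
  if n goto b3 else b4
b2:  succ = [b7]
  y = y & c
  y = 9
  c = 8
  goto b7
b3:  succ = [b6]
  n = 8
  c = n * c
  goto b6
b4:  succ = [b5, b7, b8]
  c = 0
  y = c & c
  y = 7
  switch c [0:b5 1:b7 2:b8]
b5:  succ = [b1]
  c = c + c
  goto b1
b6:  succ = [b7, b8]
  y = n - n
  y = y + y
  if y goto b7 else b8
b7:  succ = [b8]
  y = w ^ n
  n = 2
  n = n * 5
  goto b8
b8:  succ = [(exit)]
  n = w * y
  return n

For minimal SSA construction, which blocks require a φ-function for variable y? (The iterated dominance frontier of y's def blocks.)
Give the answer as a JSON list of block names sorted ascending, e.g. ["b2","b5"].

Answer: ["b1", "b7", "b8"]

Derivation:
idom tree: b1←b0 b2←b0 b3←b1 b4←b1 b5←b4 b6←b3 b7←b0 b8←b0
Join-block Dom:
  b1: preds {b0,b5}: {b0} ∩ {b0,b1,b4,b5} = {b0}; idom=b0
  b7: preds {b2,b4,b6}: {b0,b2} ∩ {b0,b1,b4} ∩ {b0,b1,b3,b6} = {b0}; idom=b0
  b8: preds {b4,b6,b7}: {b0,b1,b4} ∩ {b0,b1,b3,b6} ∩ {b0,b7} = {b0}; idom=b0

Frontier:
  join b1 pred b0: · stop@b0
  join b1 pred b5: b5→b4→b1 stop@b0
  join b7 pred b2: b2 stop@b0
  join b7 pred b4: b4→b1 stop@b0
  join b7 pred b6: b6→b3→b1 stop@b0
  join b8 pred b4: b4→b1 stop@b0
  join b8 pred b6: b6→b3→b1 stop@b0
  join b8 pred b7: b7 stop@b0
  DF(b0)=∅
  DF(b1)={b1,b7,b8}
  DF(b2)={b7}
  DF(b3)={b7,b8}
  DF(b4)={b1,b7,b8}
  DF(b5)={b1}
  DF(b6)={b7,b8}
  DF(b7)={b8}
  DF(b8)=∅

φ for y: defs {b0,b2,b4,b6,b7}
  DF⁺ = {b1,b7,b8}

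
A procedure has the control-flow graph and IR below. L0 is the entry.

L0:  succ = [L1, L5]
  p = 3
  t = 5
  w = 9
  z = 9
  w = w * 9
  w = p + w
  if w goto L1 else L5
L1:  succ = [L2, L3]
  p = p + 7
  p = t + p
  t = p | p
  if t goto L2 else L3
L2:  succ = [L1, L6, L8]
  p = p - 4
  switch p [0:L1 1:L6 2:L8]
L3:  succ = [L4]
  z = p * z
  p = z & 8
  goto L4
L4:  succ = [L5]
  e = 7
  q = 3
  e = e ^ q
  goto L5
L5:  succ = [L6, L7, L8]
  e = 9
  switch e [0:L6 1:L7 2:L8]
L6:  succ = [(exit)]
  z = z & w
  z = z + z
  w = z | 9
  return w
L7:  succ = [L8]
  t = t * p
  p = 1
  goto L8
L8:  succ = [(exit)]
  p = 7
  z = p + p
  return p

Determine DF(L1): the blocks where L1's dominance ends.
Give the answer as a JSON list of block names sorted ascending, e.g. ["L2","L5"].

Answer: ["L1", "L5", "L6", "L8"]

Working:
idom tree: L1←L0 L2←L1 L3←L1 L4←L3 L5←L0 L6←L0 L7←L5 L8←L0
Dom∩ at merges:
  L1: preds {L0,L2}: {L0} ∩ {L0,L1,L2} = {L0}; idom=L0
  L5: preds {L0,L4}: {L0} ∩ {L0,L1,L3,L4} = {L0}; idom=L0
  L6: preds {L2,L5}: {L0,L1,L2} ∩ {L0,L5} = {L0}; idom=L0
  L8: preds {L2,L5,L7}: {L0,L1,L2} ∩ {L0,L5} ∩ {L0,L5,L7} = {L0}; idom=L0

Frontier:
  join L1 pred L0: · stop@L0
  join L1 pred L2: L2→L1 stop@L0
  join L5 pred L0: · stop@L0
  join L5 pred L4: L4→L3→L1 stop@L0
  join L6 pred L2: L2→L1 stop@L0
  join L6 pred L5: L5 stop@L0
  join L8 pred L2: L2→L1 stop@L0
  join L8 pred L5: L5 stop@L0
  join L8 pred L7: L7→L5 stop@L0
  L0 → ∅
  L1 → {L1,L5,L6,L8}
  L2 → {L1,L6,L8}
  L3 → {L5}
  L4 → {L5}
  L5 → {L6,L8}
  L6 → ∅
  L7 → {L8}
  L8 → ∅

DF(L1) = ["L1", "L5", "L6", "L8"]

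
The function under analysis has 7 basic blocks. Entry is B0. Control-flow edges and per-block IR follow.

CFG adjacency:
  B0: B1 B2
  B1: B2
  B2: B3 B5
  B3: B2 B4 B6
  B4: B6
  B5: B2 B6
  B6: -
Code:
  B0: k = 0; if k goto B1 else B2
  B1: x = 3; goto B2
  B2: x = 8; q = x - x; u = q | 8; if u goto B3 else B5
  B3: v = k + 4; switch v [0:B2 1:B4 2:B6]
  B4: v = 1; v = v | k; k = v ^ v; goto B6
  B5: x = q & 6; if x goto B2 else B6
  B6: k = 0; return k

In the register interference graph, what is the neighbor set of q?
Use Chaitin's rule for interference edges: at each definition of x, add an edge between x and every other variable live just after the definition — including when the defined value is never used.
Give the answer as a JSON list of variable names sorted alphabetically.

def/use:
  B0: {k} / ∅
  B1: {x} / ∅
  B2: {q,u,x} / ∅
  B3: {v} / {k}
  B4: {k,v} / {k}
  B5: {x} / {q}
  B6: {k} / ∅

Backward fixpoint:
  B0 li=∅ lo={k}
  B1 li={k} lo={k}
  B2 li={k} lo={k,q}
  B3 li={k} lo={k}
  B4 li={k} lo=∅
  B5 li={k,q} lo={k}
  B6 li=∅ lo=∅

Interference:
  k↔{q,u,v,x}
  q↔{k,u}
  u↔{k,q}
  v↔{k}
  x↔{k}

N(q) = ["k", "u"]

Answer: ["k", "u"]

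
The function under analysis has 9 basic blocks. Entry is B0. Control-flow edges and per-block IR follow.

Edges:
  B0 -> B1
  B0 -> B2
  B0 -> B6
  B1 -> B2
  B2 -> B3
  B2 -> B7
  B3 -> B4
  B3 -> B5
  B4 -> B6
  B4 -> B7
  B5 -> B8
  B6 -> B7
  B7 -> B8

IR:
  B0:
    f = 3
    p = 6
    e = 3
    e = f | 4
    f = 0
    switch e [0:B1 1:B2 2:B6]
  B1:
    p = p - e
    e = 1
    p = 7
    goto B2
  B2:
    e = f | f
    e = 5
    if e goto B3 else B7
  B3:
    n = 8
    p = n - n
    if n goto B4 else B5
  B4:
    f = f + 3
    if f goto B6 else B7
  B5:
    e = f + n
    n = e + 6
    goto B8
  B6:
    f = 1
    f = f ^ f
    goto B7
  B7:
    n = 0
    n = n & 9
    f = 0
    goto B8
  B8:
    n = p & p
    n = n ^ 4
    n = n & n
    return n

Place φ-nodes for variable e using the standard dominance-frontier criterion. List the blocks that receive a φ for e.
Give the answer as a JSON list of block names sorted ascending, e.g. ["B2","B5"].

idom tree: B1←B0 B2←B0 B3←B2 B4←B3 B5←B3 B6←B0 B7←B0 B8←B0
Join-block Dom:
  B2: preds {B0,B1}: {B0} ∩ {B0,B1} = {B0}; idom=B0
  B6: preds {B0,B4}: {B0} ∩ {B0,B2,B3,B4} = {B0}; idom=B0
  B7: preds {B2,B4,B6}: {B0,B2} ∩ {B0,B2,B3,B4} ∩ {B0,B6} = {B0}; idom=B0
  B8: preds {B5,B7}: {B0,B2,B3,B5} ∩ {B0,B7} = {B0}; idom=B0

DF derivation:
  B2←B0: walk · to B0
  B2←B1: walk B1 to B0
  B6←B0: walk · to B0
  B6←B4: walk B4→B3→B2 to B0
  B7←B2: walk B2 to B0
  B7←B4: walk B4→B3→B2 to B0
  B7←B6: walk B6 to B0
  B8←B5: walk B5→B3→B2 to B0
  B8←B7: walk B7 to B0
  B0: DF=∅
  B1: DF={B2}
  B2: DF={B6,B7,B8}
  B3: DF={B6,B7,B8}
  B4: DF={B6,B7}
  B5: DF={B8}
  B6: DF={B7}
  B7: DF={B8}
  B8: DF=∅

φ for e: defs {B0,B1,B2,B5}
  DF⁺ = {B2,B6,B7,B8}

Answer: ["B2", "B6", "B7", "B8"]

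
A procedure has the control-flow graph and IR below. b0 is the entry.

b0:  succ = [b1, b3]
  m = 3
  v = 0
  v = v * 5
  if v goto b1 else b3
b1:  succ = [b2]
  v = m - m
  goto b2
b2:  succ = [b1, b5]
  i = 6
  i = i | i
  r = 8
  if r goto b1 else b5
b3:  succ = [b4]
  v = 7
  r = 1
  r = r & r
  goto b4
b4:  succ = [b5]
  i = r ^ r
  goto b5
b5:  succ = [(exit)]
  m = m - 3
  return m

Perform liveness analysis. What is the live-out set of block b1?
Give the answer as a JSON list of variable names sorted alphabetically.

Per-block:
  b0 def {m,v} use ∅
  b1 def {v} use {m}
  b2 def {i,r} use ∅
  b3 def {r,v} use ∅
  b4 def {i} use {r}
  b5 def {m} use {m}

Live sets:
  b0 li=∅ lo={m}
  b1 li={m} lo={m}
  b2 li={m} lo={m}
  b3 li={m} lo={m,r}
  b4 li={m,r} lo={m}
  b5 li={m} lo=∅

live-out(b1) = ["m"]

Answer: ["m"]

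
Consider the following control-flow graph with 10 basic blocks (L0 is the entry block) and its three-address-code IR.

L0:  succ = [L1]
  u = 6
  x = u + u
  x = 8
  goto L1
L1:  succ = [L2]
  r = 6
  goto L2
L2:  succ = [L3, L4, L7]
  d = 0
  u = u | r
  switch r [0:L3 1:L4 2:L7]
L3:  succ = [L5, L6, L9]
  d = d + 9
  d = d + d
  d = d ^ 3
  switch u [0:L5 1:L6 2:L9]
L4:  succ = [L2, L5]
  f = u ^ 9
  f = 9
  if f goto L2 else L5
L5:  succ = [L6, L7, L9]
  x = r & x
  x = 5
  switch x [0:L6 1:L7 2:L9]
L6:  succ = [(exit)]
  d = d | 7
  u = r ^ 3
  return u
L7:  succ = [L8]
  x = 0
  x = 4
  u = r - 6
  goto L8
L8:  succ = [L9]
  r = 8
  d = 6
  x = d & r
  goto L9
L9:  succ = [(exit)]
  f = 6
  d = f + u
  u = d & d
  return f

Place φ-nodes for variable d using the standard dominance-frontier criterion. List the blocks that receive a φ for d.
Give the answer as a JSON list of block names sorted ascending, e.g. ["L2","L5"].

Answer: ["L2", "L5", "L6", "L7", "L9"]

Working:
idom tree: L1←L0 L2←L1 L3←L2 L4←L2 L5←L2 L6←L2 L7←L2 L8←L7 L9←L2
Dom∩ at merges:
  L2: preds {L1,L4}: {L0,L1} ∩ {L0,L1,L2,L4} = {L0,L1}; idom=L1
  L5: preds {L3,L4}: {L0,L1,L2,L3} ∩ {L0,L1,L2,L4} = {L0,L1,L2}; idom=L2
  L6: preds {L3,L5}: {L0,L1,L2,L3} ∩ {L0,L1,L2,L5} = {L0,L1,L2}; idom=L2
  L7: preds {L2,L5}: {L0,L1,L2} ∩ {L0,L1,L2,L5} = {L0,L1,L2}; idom=L2
  L9: preds {L3,L5,L8}: {L0,L1,L2,L3} ∩ {L0,L1,L2,L5} ∩ {L0,L1,L2,L7,L8} = {L0,L1,L2}; idom=L2

Frontier:
  join L2 pred L1: · stop@L1
  join L2 pred L4: L4→L2 stop@L1
  join L5 pred L3: L3 stop@L2
  join L5 pred L4: L4 stop@L2
  join L6 pred L3: L3 stop@L2
  join L6 pred L5: L5 stop@L2
  join L7 pred L2: · stop@L2
  join L7 pred L5: L5 stop@L2
  join L9 pred L3: L3 stop@L2
  join L9 pred L5: L5 stop@L2
  join L9 pred L8: L8→L7 stop@L2
  L0: DF=∅
  L1: DF=∅
  L2: DF={L2}
  L3: DF={L5,L6,L9}
  L4: DF={L2,L5}
  L5: DF={L6,L7,L9}
  L6: DF=∅
  L7: DF={L9}
  L8: DF={L9}
  L9: DF=∅

φ for d: defs {L2,L3,L6,L8,L9}
  DF⁺ = {L2,L5,L6,L7,L9}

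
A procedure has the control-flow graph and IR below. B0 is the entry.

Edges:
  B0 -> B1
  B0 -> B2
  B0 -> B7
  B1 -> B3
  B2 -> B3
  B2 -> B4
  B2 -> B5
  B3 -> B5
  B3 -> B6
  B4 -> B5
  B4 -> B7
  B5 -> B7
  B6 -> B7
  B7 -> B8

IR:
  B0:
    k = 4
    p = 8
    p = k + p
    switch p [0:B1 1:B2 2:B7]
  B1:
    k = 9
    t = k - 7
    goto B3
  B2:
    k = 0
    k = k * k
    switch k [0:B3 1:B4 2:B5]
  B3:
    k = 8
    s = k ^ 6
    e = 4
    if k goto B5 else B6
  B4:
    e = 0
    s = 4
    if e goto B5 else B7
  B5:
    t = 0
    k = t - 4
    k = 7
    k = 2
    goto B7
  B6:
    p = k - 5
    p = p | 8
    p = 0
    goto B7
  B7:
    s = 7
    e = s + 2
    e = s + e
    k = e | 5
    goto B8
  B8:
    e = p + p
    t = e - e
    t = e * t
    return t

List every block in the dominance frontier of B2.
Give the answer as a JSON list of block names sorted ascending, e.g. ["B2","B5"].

Answer: ["B3", "B5", "B7"]

Analysis:
idom tree: B1←B0 B2←B0 B3←B0 B4←B2 B5←B0 B6←B3 B7←B0 B8←B7
Join-block Dom:
  B3: preds {B1,B2}: {B0,B1} ∩ {B0,B2} = {B0}; idom=B0
  B5: preds {B2,B3,B4}: {B0,B2} ∩ {B0,B3} ∩ {B0,B2,B4} = {B0}; idom=B0
  B7: preds {B0,B4,B5,B6}: {B0} ∩ {B0,B2,B4} ∩ {B0,B5} ∩ {B0,B3,B6} = {B0}; idom=B0

Frontier:
  B3←B1: walk B1 to B0
  B3←B2: walk B2 to B0
  B5←B2: walk B2 to B0
  B5←B3: walk B3 to B0
  B5←B4: walk B4→B2 to B0
  B7←B0: walk · to B0
  B7←B4: walk B4→B2 to B0
  B7←B5: walk B5 to B0
  B7←B6: walk B6→B3 to B0
  DF(B0)=∅
  DF(B1)={B3}
  DF(B2)={B3,B5,B7}
  DF(B3)={B5,B7}
  DF(B4)={B5,B7}
  DF(B5)={B7}
  DF(B6)={B7}
  DF(B7)=∅
  DF(B8)=∅

DF(B2) = ["B3", "B5", "B7"]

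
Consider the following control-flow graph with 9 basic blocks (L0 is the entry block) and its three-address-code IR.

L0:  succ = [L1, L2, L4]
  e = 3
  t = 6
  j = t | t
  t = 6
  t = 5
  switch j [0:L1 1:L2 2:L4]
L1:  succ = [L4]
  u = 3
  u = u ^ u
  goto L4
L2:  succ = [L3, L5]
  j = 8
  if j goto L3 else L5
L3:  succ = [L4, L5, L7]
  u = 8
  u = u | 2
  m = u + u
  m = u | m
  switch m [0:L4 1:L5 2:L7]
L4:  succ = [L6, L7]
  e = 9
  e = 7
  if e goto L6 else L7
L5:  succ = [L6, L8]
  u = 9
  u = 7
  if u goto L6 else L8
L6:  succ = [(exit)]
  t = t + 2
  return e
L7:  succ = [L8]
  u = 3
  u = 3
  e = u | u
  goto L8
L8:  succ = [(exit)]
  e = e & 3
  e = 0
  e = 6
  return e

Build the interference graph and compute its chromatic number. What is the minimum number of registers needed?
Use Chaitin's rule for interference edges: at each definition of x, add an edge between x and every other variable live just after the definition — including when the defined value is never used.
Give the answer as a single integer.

Per-block:
  L0: def={e,j,t} ue=∅
  L1: def={u} ue=∅
  L2: def={j} ue=∅
  L3: def={m,u} ue=∅
  L4: def={e} ue=∅
  L5: def={u} ue=∅
  L6: def={t} ue={e,t}
  L7: def={e,u} ue=∅
  L8: def={e} ue={e}

Backward fixpoint:
  L0: in=∅ out={e,t}
  L1: in={t} out={t}
  L2: in={e,t} out={e,t}
  L3: in={e,t} out={e,t}
  L4: in={t} out={e,t}
  L5: in={e,t} out={e,t}
  L6: in={e,t} out=∅
  L7: in=∅ out={e}
  L8: in={e} out=∅

Conflict graph:
  e↔{j,m,t,u}
  j↔{e,t}
  m↔{e,t,u}
  t↔{e,j,m,u}
  u↔{e,m,t}

Registers:
  lower bound: {e,m,t,u} mutually conflict ⇒ χ ≥ 4
  4-colouring: r0={e}  r1={t}  r2={j,m}  r3={u}
  χ = 4

Answer: 4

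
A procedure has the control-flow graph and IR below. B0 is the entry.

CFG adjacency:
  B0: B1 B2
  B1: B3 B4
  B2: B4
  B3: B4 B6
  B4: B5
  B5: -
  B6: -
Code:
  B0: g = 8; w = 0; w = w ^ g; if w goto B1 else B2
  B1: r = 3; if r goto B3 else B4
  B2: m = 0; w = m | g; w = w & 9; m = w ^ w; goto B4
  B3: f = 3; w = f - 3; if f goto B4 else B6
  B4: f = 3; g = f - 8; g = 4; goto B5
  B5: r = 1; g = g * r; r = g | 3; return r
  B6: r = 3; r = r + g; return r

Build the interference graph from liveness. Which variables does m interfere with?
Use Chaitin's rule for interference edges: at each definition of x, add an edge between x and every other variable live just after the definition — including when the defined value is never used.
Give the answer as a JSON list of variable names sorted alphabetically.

Answer: ["g"]

Derivation:
Per-block:
  B0: def={g,w} ue=∅
  B1: def={r} ue=∅
  B2: def={m,w} ue={g}
  B3: def={f,w} ue=∅
  B4: def={f,g} ue=∅
  B5: def={g,r} ue={g}
  B6: def={r} ue={g}

Backward fixpoint:
  B0: in=∅ out={g}
  B1: in={g} out={g}
  B2: in={g} out=∅
  B3: in={g} out={g}
  B4: in=∅ out={g}
  B5: in={g} out=∅
  B6: in={g} out=∅

Conflict graph:
  f — {g,w}
  g — {f,m,r,w}
  m — {g}
  r — {g}
  w — {f,g}

N(m) = ["g"]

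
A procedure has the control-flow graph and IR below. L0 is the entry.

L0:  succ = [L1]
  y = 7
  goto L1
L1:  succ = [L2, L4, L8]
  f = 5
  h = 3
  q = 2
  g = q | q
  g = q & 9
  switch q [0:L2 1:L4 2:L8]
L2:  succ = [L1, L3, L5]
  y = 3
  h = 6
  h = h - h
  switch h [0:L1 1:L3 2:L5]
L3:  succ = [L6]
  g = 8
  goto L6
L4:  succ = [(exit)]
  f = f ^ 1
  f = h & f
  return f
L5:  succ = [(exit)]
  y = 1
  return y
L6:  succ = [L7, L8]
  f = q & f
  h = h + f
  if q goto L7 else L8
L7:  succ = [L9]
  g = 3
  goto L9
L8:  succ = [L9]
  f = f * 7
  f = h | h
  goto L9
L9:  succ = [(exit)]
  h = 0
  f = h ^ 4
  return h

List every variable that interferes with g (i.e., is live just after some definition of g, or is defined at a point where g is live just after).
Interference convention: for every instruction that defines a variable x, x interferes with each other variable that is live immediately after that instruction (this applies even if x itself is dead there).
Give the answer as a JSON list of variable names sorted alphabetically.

Per-block:
  L0 def {y} use ∅
  L1 def {f,g,h,q} use ∅
  L2 def {h,y} use ∅
  L3 def {g} use ∅
  L4 def {f} use {f,h}
  L5 def {y} use ∅
  L6 def {f,h} use {f,h,q}
  L7 def {g} use ∅
  L8 def {f} use {f,h}
  L9 def {f,h} use ∅

Liveness:
  L0 li=∅ lo=∅
  L1 li=∅ lo={f,h,q}
  L2 li={f,q} lo={f,h,q}
  L3 li={f,h,q} lo={f,h,q}
  L4 li={f,h} lo=∅
  L5 li=∅ lo=∅
  L6 li={f,h,q} lo={f,h}
  L7 li=∅ lo=∅
  L8 li={f,h} lo=∅
  L9 li=∅ lo=∅

Conflict graph:
  f: {g,h,q,y}
  g: {f,h,q}
  h: {f,g,q}
  q: {f,g,h,y}
  y: {f,q}

N(g) = ["f", "h", "q"]

Answer: ["f", "h", "q"]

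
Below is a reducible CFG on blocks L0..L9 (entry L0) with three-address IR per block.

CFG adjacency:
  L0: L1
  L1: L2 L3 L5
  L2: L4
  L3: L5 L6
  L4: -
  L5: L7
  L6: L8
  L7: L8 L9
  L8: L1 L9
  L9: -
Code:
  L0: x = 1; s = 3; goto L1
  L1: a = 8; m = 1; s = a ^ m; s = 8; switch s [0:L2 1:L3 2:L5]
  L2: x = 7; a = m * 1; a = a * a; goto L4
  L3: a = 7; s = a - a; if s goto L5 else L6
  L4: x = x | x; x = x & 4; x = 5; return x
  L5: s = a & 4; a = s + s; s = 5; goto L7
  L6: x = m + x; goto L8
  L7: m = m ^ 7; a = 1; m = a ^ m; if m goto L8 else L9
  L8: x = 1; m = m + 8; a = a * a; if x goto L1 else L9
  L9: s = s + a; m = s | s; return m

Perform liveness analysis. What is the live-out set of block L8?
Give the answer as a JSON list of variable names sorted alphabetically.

Answer: ["a", "s", "x"]

Working:
Per-block:
  L0 def {s,x} use ∅
  L1 def {a,m,s} use ∅
  L2 def {a,x} use {m}
  L3 def {a,s} use ∅
  L4 def {x} use {x}
  L5 def {a,s} use {a}
  L6 def {x} use {m,x}
  L7 def {a,m} use {m}
  L8 def {a,m,x} use {a,m}
  L9 def {m,s} use {a,s}

Liveness:
  L0 li=∅ lo={x}
  L1 li={x} lo={a,m,x}
  L2 li={m} lo={x}
  L3 li={m,x} lo={a,m,s,x}
  L4 li={x} lo=∅
  L5 li={a,m} lo={m,s}
  L6 li={a,m,s,x} lo={a,m,s}
  L7 li={m,s} lo={a,m,s}
  L8 li={a,m,s} lo={a,s,x}
  L9 li={a,s} lo=∅

live-out(L8) = ["a", "s", "x"]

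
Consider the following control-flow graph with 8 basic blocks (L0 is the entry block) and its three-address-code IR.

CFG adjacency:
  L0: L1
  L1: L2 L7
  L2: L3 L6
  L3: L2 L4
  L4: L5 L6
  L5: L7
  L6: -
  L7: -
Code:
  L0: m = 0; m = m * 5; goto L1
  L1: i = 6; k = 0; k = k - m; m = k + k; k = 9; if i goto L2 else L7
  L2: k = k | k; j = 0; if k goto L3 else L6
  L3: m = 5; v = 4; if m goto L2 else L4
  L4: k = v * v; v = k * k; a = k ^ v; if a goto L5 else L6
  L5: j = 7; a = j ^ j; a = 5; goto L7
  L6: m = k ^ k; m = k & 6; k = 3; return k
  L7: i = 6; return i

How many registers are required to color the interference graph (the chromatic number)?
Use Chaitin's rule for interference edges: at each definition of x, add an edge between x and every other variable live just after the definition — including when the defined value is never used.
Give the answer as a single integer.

Answer: 3

Analysis:
Per-block:
  L0 def {m} use ∅
  L1 def {i,k,m} use {m}
  L2 def {j,k} use {k}
  L3 def {m,v} use ∅
  L4 def {a,k,v} use {v}
  L5 def {a,j} use ∅
  L6 def {k,m} use {k}
  L7 def {i} use ∅

Liveness:
  L0: in=∅ out={m}
  L1: in={m} out={k}
  L2: in={k} out={k}
  L3: in={k} out={k,v}
  L4: in={v} out={k}
  L5: in=∅ out=∅
  L6: in={k} out=∅
  L7: in=∅ out=∅

Interfere edges:
  a — {k}
  i — {k,m}
  j — {k}
  k — {a,i,j,m,v}
  m — {i,k,v}
  v — {k,m}

Colouring:
  clique {i,k,m} ⇒ need ≥ 3
  3-colouring: R0={k}  R1={a,j,m}  R2={i,v}
  χ = 3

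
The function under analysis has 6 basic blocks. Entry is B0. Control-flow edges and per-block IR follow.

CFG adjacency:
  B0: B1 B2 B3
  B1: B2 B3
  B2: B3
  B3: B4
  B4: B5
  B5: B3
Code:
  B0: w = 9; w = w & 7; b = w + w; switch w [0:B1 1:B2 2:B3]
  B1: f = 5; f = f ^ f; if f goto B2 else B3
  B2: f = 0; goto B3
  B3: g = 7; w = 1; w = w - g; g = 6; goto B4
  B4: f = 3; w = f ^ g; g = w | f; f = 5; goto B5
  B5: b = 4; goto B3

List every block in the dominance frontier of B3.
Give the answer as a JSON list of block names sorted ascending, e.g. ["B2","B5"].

Answer: ["B3"]

Analysis:
idom tree: B1←B0 B2←B0 B3←B0 B4←B3 B5←B4
Join-block Dom:
  B2: preds {B0,B1}: {B0} ∩ {B0,B1} = {B0}; idom=B0
  B3: preds {B0,B1,B2,B5}: {B0} ∩ {B0,B1} ∩ {B0,B2} ∩ {B0,B3,B4,B5} = {B0}; idom=B0

DF derivation:
  join B2 pred B0: · stop@B0
  join B2 pred B1: B1 stop@B0
  join B3 pred B0: · stop@B0
  join B3 pred B1: B1 stop@B0
  join B3 pred B2: B2 stop@B0
  join B3 pred B5: B5→B4→B3 stop@B0
  B0 → ∅
  B1 → {B2,B3}
  B2 → {B3}
  B3 → {B3}
  B4 → {B3}
  B5 → {B3}

DF(B3) = ["B3"]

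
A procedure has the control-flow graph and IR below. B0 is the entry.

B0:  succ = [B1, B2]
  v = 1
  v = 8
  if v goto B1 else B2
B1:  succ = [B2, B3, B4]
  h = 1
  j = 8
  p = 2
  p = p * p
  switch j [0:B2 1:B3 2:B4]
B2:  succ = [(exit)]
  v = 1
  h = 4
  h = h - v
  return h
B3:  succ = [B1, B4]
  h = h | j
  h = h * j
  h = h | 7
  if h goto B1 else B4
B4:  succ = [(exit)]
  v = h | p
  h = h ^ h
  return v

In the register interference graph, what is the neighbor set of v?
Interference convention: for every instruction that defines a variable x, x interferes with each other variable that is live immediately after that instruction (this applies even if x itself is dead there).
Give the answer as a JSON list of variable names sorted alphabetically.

Per-block:
  B0 def {v} use ∅
  B1 def {h,j,p} use ∅
  B2 def {h,v} use ∅
  B3 def {h} use {h,j}
  B4 def {h,v} use {h,p}

Live sets:
  B0 li=∅ lo=∅
  B1 li=∅ lo={h,j,p}
  B2 li=∅ lo=∅
  B3 li={h,j,p} lo={h,p}
  B4 li={h,p} lo=∅

Conflict graph:
  h↔{j,p,v}
  j↔{h,p}
  p↔{h,j}
  v↔{h}

N(v) = ["h"]

Answer: ["h"]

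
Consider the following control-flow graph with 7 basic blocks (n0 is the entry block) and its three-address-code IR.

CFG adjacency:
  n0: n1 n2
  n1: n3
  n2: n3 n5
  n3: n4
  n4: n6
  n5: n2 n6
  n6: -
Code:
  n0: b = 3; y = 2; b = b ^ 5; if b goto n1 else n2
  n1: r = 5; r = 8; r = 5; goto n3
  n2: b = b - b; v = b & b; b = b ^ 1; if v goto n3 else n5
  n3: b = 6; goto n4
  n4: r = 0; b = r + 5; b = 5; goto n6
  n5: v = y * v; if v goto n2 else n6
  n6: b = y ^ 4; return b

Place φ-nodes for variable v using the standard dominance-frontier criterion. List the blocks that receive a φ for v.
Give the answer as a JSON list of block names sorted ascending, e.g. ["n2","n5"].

Answer: ["n2", "n3", "n6"]

Analysis:
idom tree: n1←n0 n2←n0 n3←n0 n4←n3 n5←n2 n6←n0
Dom at joins:
  n2: preds {n0,n5}: {n0} ∩ {n0,n2,n5} = {n0}; idom=n0
  n3: preds {n1,n2}: {n0,n1} ∩ {n0,n2} = {n0}; idom=n0
  n6: preds {n4,n5}: {n0,n3,n4} ∩ {n0,n2,n5} = {n0}; idom=n0

DF walk-up:
  n2←n0: walk · to n0
  n2←n5: walk n5→n2 to n0
  n3←n1: walk n1 to n0
  n3←n2: walk n2 to n0
  n6←n4: walk n4→n3 to n0
  n6←n5: walk n5→n2 to n0
  DF(n0)=∅
  DF(n1)={n3}
  DF(n2)={n2,n3,n6}
  DF(n3)={n6}
  DF(n4)={n6}
  DF(n5)={n2,n6}
  DF(n6)=∅

φ for v: defs {n2,n5}
  DF⁺ = {n2,n3,n6}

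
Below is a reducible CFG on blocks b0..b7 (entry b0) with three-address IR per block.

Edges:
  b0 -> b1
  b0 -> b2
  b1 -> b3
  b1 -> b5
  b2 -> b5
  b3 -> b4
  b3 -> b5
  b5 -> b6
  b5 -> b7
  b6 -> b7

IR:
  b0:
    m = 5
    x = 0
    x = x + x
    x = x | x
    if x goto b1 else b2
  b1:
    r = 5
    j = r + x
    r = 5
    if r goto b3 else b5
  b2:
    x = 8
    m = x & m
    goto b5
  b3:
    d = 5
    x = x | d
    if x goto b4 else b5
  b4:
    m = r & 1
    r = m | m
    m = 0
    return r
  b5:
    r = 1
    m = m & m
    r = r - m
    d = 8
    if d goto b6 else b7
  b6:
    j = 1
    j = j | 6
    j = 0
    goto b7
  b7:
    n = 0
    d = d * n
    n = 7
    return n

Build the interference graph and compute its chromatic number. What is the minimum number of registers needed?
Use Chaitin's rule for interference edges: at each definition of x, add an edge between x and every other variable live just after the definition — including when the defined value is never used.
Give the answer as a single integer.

Answer: 4

Analysis:
Block summaries:
  b0: {m,x} / ∅
  b1: {j,r} / {x}
  b2: {m,x} / {m}
  b3: {d,x} / {x}
  b4: {m,r} / {r}
  b5: {d,m,r} / {m}
  b6: {j} / ∅
  b7: {d,n} / {d}

Backward fixpoint:
  b0: in=∅ out={m,x}
  b1: in={m,x} out={m,r,x}
  b2: in={m} out={m}
  b3: in={m,r,x} out={m,r}
  b4: in={r} out=∅
  b5: in={m} out={d}
  b6: in={d} out={d}
  b7: in={d} out=∅

Interfere edges:
  d — {j,m,n,r,x}
  j — {d,m,x}
  m — {d,j,r,x}
  n — {d}
  r — {d,m,x}
  x — {d,j,m,r}

Chromatic number:
  {d,j,m,x} pairwise interfere (4-clique) ⇒ χ ≥ 4
  assign d→c0 j→c3 m→c1 n→c1 r→c3 x→c2 — no edge inside a register ⇒ χ ≤ 4
  χ = 4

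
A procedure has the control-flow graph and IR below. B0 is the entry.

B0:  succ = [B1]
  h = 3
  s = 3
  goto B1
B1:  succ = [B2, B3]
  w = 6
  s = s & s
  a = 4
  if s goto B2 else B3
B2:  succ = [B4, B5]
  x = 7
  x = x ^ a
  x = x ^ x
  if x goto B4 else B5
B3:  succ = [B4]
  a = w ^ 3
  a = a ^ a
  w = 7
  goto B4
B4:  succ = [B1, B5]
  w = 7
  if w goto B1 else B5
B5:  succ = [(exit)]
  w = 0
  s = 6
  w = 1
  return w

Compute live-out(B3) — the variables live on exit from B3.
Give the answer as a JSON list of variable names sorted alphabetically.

Per-block:
  B0: {h,s} / ∅
  B1: {a,s,w} / {s}
  B2: {x} / {a}
  B3: {a,w} / {w}
  B4: {w} / ∅
  B5: {s,w} / ∅

Live sets:
  live B0: ∅→{s}
  live B1: {s}→{a,s,w}
  live B2: {a,s}→{s}
  live B3: {s,w}→{s}
  live B4: {s}→{s}
  live B5: ∅→∅

live-out(B3) = ["s"]

Answer: ["s"]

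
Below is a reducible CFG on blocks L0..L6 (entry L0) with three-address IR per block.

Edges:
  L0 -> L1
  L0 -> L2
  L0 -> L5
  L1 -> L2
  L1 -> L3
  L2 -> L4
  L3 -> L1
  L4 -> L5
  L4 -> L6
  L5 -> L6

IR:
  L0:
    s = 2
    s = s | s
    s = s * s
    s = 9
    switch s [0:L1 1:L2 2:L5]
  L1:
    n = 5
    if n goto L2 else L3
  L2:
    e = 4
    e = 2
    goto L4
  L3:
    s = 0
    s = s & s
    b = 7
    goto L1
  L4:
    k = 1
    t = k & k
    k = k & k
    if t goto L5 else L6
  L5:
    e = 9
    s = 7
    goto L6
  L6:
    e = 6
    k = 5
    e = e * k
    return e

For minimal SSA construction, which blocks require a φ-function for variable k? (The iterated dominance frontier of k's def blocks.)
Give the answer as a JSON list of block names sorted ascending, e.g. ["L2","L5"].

idom tree: L1←L0 L2←L0 L3←L1 L4←L2 L5←L0 L6←L0
Dom∩ at merges:
  L1: preds {L0,L3}: {L0} ∩ {L0,L1,L3} = {L0}; idom=L0
  L2: preds {L0,L1}: {L0} ∩ {L0,L1} = {L0}; idom=L0
  L5: preds {L0,L4}: {L0} ∩ {L0,L2,L4} = {L0}; idom=L0
  L6: preds {L4,L5}: {L0,L2,L4} ∩ {L0,L5} = {L0}; idom=L0

DF walk-up:
  join L1 pred L0: · stop@L0
  join L1 pred L3: L3→L1 stop@L0
  join L2 pred L0: · stop@L0
  join L2 pred L1: L1 stop@L0
  join L5 pred L0: · stop@L0
  join L5 pred L4: L4→L2 stop@L0
  join L6 pred L4: L4→L2 stop@L0
  join L6 pred L5: L5 stop@L0
  L0: DF=∅
  L1: DF={L1,L2}
  L2: DF={L5,L6}
  L3: DF={L1}
  L4: DF={L5,L6}
  L5: DF={L6}
  L6: DF=∅

φ for k: defs {L4,L6}
  DF⁺ = {L5,L6}

Answer: ["L5", "L6"]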